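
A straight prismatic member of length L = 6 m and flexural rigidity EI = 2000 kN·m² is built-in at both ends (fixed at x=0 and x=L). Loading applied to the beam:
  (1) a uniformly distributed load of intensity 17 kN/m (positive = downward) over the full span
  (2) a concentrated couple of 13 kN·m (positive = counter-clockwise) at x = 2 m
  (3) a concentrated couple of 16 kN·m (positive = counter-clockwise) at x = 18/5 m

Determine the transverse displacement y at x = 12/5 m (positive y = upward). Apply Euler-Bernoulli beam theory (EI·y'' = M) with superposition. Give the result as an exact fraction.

Load 1 — uniform load w=17 kN/m over full span:
  y_1 = -wx²(L-x)²/(24EI) = -17·(12/5)²·(6-(12/5))²/(24·2000) = -4131/156250 m
Load 2 — applied couple M₀=13 kN·m at a=2 m (b=L-a=4):
  y_2 = (R_Ax³/6 - M_Ax²/2 - M₀(x-a)²/2)/EI  [x>a] with R_A=26/9, M_A=0 = ((26/9)·(12/5)³/6 - 0·(12/5)²/2 - 13·((12/5)-2)²/2)/2000 = 351/125000 m
Load 3 — applied couple M₀=16 kN·m at a=18/5 m (b=L-a=12/5):
  y_3 = (R_Ax³/6 - M_Ax²/2)/EI  [x≤a] with R_A=96/25, M_A=128/25 = ((96/25)·(12/5)³/6 - (128/25)·(12/5)²/2)/2000 = -1152/390625 m
Superposition: y = Σ y_i = -83061/3125000 m ≈ -0.026580 m

y(12/5) = -83061/3125000 m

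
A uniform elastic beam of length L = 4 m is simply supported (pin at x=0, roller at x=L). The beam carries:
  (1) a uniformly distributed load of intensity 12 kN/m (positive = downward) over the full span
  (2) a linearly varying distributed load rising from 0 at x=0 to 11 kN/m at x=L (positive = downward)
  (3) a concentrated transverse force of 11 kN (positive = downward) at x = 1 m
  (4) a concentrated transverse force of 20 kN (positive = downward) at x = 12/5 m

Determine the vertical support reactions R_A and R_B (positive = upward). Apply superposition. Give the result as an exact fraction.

R_A = 571/12 kN, R_B = 641/12 kN

Load 1 — uniform load w=12 kN/m over full span:
  R_A = wL/2 = 12·4/2 = 24 kN
  R_B = wL/2 = 12·4/2 = 24 kN
Load 2 — triangular load w₀=11 kN/m (0→w₀ over full span):
  R_A = w₀L/6 = 11·4/6 = 22/3 kN
  R_B = w₀L/3 = 11·4/3 = 44/3 kN
Load 3 — point force P=11 kN at a=1 m (b=L-a=3):
  R_A = Pb/L = 11·3/4 = 33/4 kN
  R_B = Pa/L = 11·1/4 = 11/4 kN
Load 4 — point force P=20 kN at a=12/5 m (b=L-a=8/5):
  R_A = Pb/L = 20·(8/5)/4 = 8 kN
  R_B = Pa/L = 20·(12/5)/4 = 12 kN
Superposition: R_A = 571/12 kN, R_B = 641/12 kN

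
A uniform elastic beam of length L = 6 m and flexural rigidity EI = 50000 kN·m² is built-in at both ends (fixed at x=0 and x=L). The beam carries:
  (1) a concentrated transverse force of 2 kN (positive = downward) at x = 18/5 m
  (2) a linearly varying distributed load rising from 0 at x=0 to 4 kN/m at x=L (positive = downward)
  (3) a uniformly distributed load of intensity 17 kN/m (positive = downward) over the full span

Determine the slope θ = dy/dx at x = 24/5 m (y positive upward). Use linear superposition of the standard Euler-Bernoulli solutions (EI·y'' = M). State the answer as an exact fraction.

Load 1 — point force P=2 kN at a=18/5 m (b=L-a=12/5):
  θ_1 = Pa²(L-x)(2bL-(3b+a)(L-x))/(2L³EI)  [x>a] = 2·(18/5)²·(6-(24/5))·(2·(12/5)·6-(3·(12/5)+(18/5))·(6-(24/5)))/(2·6³·50000) = 891/39062500 rad
Load 2 — triangular load w₀=4 kN/m (0→w₀ over full span):
  θ_2 = -w₀(2x(L-x)(L-2x)(x+2L)+x²(L-x)²)/(120LEI) = -4·(2·(24/5)·(6-(24/5))·(6-2·(24/5))·((24/5)+2·6)+(24/5)²·(6-(24/5))²)/(120·6·50000) = 144/1953125 rad
Load 3 — uniform load w=17 kN/m over full span:
  θ_3 = -wx(L-x)(L-2x)/(12EI) = -17·(24/5)·(6-(24/5))·(6-2·(24/5))/(12·50000) = 459/781250 rad
Superposition: θ = Σ θ_i = 26721/39062500 rad ≈ 0.000684 rad

θ(24/5) = 26721/39062500 rad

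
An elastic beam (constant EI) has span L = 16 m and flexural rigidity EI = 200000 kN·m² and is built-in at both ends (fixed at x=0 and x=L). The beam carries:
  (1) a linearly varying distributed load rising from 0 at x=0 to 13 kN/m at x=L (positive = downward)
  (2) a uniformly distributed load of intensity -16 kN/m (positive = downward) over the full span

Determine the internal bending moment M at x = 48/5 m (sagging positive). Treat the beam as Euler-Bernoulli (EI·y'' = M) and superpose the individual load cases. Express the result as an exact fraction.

M(48/5) = -10176/125 kN·m

Load 1 — triangular load w₀=13 kN/m (0→w₀ over full span):
  M_1 = 3w₀Lx/20 - w₀L²/30 - w₀x³/(6L) = 3·13·16·(48/5)/20 - 13·16²/30 - 13·(48/5)³/(6·16) = 25792/375 kN·m
Load 2 — uniform load w=-16 kN/m over full span:
  M_2 = wLx/2 - wL²/12 - wx²/2 = (-16)·16·(48/5)/2 - (-16)·16²/12 - (-16)·(48/5)²/2 = -11264/75 kN·m
Superposition: M = Σ M_i = -10176/125 kN·m ≈ -81.408000 kN·m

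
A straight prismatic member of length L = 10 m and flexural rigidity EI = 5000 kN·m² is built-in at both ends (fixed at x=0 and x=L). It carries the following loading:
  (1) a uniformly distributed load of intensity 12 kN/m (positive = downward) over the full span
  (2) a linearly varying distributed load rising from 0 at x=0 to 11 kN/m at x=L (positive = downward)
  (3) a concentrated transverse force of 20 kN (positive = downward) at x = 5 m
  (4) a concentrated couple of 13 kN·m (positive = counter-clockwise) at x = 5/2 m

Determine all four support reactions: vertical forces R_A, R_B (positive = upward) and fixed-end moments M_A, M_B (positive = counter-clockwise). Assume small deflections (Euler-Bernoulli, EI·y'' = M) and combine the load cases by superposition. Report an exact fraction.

Load 1 — uniform load w=12 kN/m over full span:
  R_A = wL/2 = 12·10/2 = 60 kN
  M_A = wL²/12 = 12·10²/12 = 100 kN·m
  R_B = wL/2 = 12·10/2 = 60 kN
  M_B = -wL²/12 = -12·10²/12 = -100 kN·m
Load 2 — triangular load w₀=11 kN/m (0→w₀ over full span):
  R_A = 3w₀L/20 = 3·11·10/20 = 33/2 kN
  M_A = w₀L²/30 = 11·10²/30 = 110/3 kN·m
  R_B = 7w₀L/20 = 7·11·10/20 = 77/2 kN
  M_B = -w₀L²/20 = -11·10²/20 = -55 kN·m
Load 3 — point force P=20 kN at a=5 m (b=L-a=5):
  R_A = Pb²(3a+b)/L³ = 20·5²·(3·5+5)/10³ = 10 kN
  M_A = Pab²/L² = 20·5·5²/10² = 25 kN·m
  R_B = Pa²(a+3b)/L³ = 20·5²·(5+3·5)/10³ = 10 kN
  M_B = -Pa²b/L² = -20·5²·5/10² = -25 kN·m
Load 4 — applied couple M₀=13 kN·m at a=5/2 m (b=L-a=15/2):
  R_A = 6M₀ab/L³ = 6·13·(5/2)·(15/2)/10³ = 117/80 kN
  M_A = M₀b(2a-b)/L² = 13·(15/2)·(2·(5/2)-(15/2))/10² = -39/16 kN·m
  R_B = -6M₀ab/L³ = -6·13·(5/2)·(15/2)/10³ = -117/80 kN
  M_B = M₀a(2b-a)/L² = 13·(5/2)·(2·(15/2)-(5/2))/10² = 65/16 kN·m
Superposition: R_A = 7037/80 kN, M_A = 7643/48 kN·m, R_B = 8563/80 kN, M_B = -2815/16 kN·m

R_A = 7037/80 kN, M_A = 7643/48 kN·m, R_B = 8563/80 kN, M_B = -2815/16 kN·m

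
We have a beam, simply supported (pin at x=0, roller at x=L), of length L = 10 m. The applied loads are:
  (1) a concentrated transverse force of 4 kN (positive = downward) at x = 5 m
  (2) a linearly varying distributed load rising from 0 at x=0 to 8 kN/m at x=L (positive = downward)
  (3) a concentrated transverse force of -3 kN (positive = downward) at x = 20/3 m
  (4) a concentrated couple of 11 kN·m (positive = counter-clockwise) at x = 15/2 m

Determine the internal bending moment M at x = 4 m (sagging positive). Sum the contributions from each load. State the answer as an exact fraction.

M(4) = 266/5 kN·m

Load 1 — point force P=4 kN at a=5 m (b=L-a=5):
  M_1 = Pbx/L  [x≤a] = 4·5·4/10 = 8 kN·m
Load 2 — triangular load w₀=8 kN/m (0→w₀ over full span):
  M_2 = w₀Lx/6 - w₀x³/(6L) = 8·10·4/6 - 8·4³/(6·10) = 224/5 kN·m
Load 3 — point force P=-3 kN at a=20/3 m (b=L-a=10/3):
  M_3 = Pbx/L  [x≤a] = (-3)·(10/3)·4/10 = -4 kN·m
Load 4 — applied couple M₀=11 kN·m at a=15/2 m (b=L-a=5/2):
  M_4 = M₀x/L  [x≤a] = 11·4/10 = 22/5 kN·m
Superposition: M = Σ M_i = 266/5 kN·m ≈ 53.200000 kN·m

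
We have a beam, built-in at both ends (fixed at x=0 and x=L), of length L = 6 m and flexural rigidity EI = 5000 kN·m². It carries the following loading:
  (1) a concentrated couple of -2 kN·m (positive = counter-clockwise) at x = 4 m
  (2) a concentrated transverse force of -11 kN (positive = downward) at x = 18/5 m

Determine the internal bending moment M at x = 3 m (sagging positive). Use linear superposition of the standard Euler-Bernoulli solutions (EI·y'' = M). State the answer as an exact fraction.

M(3) = -446/75 kN·m

Load 1 — applied couple M₀=-2 kN·m at a=4 m (b=L-a=2):
  M_1 = R_Ax - M_A  [x≤a] with R_A=-4/9, M_A=-2/3 = (-4/9)·3 - (-2/3) = -2/3 kN·m
Load 2 — point force P=-11 kN at a=18/5 m (b=L-a=12/5):
  M_2 = Pb²(3a+b)x/L³ - Pab²/L²  [x≤a] = (-11)·(12/5)²·(3·(18/5)+(12/5))·3/6³ - (-11)·(18/5)·(12/5)²/6² = -132/25 kN·m
Superposition: M = Σ M_i = -446/75 kN·m ≈ -5.946667 kN·m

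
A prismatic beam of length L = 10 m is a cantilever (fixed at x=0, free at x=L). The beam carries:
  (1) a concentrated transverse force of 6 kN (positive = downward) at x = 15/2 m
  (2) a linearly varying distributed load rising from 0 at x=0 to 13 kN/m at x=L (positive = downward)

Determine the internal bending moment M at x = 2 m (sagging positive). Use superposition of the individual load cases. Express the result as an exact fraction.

Load 1 — point force P=6 kN at a=15/2 m (b=L-a=5/2):
  M_1 = -P(a-x)  [x≤a] = -6·((15/2)-2) = -33 kN·m
Load 2 — triangular load w₀=13 kN/m (0→w₀ over full span):
  M_2 = w₀Lx/2 - w₀L²/3 - w₀x³/(6L) = 13·10·2/2 - 13·10²/3 - 13·2³/(6·10) = -4576/15 kN·m
Superposition: M = Σ M_i = -5071/15 kN·m ≈ -338.066667 kN·m

M(2) = -5071/15 kN·m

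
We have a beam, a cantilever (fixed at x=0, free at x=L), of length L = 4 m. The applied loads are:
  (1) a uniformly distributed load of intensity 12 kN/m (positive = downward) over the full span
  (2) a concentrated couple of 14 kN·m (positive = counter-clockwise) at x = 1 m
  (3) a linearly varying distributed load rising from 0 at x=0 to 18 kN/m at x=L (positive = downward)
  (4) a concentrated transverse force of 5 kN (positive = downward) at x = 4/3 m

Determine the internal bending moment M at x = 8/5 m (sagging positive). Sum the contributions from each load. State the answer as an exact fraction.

Load 1 — uniform load w=12 kN/m over full span:
  M_1 = -w(L-x)²/2 = -12·(4-(8/5))²/2 = -864/25 kN·m
Load 2 — applied couple M₀=14 kN·m at a=1 m (b=L-a=3):
  M_2 = 0  [x>a] = 0 kN·m
Load 3 — triangular load w₀=18 kN/m (0→w₀ over full span):
  M_3 = w₀Lx/2 - w₀L²/3 - w₀x³/(6L) = 18·4·(8/5)/2 - 18·4²/3 - 18·(8/5)³/(6·4) = -5184/125 kN·m
Load 4 — point force P=5 kN at a=4/3 m (b=L-a=8/3):
  M_4 = 0  [x>a] = 0 kN·m
Superposition: M = Σ M_i = -9504/125 kN·m ≈ -76.032000 kN·m

M(8/5) = -9504/125 kN·m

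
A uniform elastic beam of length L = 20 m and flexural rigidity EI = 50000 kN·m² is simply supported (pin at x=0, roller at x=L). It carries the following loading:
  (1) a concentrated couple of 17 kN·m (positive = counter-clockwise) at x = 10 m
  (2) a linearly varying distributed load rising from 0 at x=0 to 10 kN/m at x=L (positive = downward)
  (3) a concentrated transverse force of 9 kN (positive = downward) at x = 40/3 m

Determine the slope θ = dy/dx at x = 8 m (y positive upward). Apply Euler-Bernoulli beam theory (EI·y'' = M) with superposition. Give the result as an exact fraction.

Load 1 — applied couple M₀=17 kN·m at a=10 m (b=L-a=10):
  θ_1 = (M₀x²/(2L)+C₁)/EI  [x≤a] with C₁=M₀(3b²-L²)/(6L)=-85/6 = (17·8²/(2·20)+(-85/6))/50000 = 391/1500000 rad
Load 2 — triangular load w₀=10 kN/m (0→w₀ over full span):
  θ_2 = -w₀(7L⁴-30L²x²+15x⁴)/(360LEI) = -10·(7·20⁴-30·20²·8²+15·8⁴)/(360·20·50000) = -323/28125 rad
Load 3 — point force P=9 kN at a=40/3 m (b=L-a=20/3):
  θ_3 = -Pb(L²-b²-3x²)/(6LEI)  [x≤a] = -9·(20/3)·(20²-(20/3)²-3·8²)/(6·20·50000) = -46/28125 rad
Superposition: θ = Σ θ_i = -19289/1500000 rad ≈ -0.012859 rad

θ(8) = -19289/1500000 rad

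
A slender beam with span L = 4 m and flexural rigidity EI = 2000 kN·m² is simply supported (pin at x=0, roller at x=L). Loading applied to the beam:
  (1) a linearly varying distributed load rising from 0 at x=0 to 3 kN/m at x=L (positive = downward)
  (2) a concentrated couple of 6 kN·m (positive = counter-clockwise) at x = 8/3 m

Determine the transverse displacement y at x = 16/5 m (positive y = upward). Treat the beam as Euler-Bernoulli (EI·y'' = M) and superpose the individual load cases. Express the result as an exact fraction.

Load 1 — triangular load w₀=3 kN/m (0→w₀ over full span):
  y_1 = -w₀x(7L⁴-10L²x²+3x⁴)/(360LEI) = -3·(16/5)·(7·4⁴-10·4²·(16/5)²+3·(16/5)⁴)/(360·4·2000) = -3048/1953125 m
Load 2 — applied couple M₀=6 kN·m at a=8/3 m (b=L-a=4/3):
  y_2 = (M₀x³/(6L)-M₀(x-a)²/2+C₁x)/EI  [x>a] with C₁=M₀(3b²-L²)/(6L)=-8/3 = (6·(16/5)³/(6·4)-6·((16/5)-(8/3))²/2+(-8/3)·(16/5))/2000 = -28/46875 m
Superposition: y = Σ y_i = -12644/5859375 m ≈ -0.002158 m

y(16/5) = -12644/5859375 m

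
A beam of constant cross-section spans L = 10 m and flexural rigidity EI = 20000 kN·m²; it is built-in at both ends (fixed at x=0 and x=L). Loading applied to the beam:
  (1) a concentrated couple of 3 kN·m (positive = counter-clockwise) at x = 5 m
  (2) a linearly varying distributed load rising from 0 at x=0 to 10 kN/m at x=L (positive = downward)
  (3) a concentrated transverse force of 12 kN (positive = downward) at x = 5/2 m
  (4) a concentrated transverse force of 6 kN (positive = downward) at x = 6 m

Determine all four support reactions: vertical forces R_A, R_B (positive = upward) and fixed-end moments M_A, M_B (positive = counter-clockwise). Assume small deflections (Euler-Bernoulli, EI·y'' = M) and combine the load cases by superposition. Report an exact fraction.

R_A = 27687/1000 kN, M_A = 34031/600 kN·m, R_B = 40313/1000 kN, M_B = -12703/200 kN·m

Load 1 — applied couple M₀=3 kN·m at a=5 m (b=L-a=5):
  R_A = 6M₀ab/L³ = 6·3·5·5/10³ = 9/20 kN
  M_A = M₀b(2a-b)/L² = 3·5·(2·5-5)/10² = 3/4 kN·m
  R_B = -6M₀ab/L³ = -6·3·5·5/10³ = -9/20 kN
  M_B = M₀a(2b-a)/L² = 3·5·(2·5-5)/10² = 3/4 kN·m
Load 2 — triangular load w₀=10 kN/m (0→w₀ over full span):
  R_A = 3w₀L/20 = 3·10·10/20 = 15 kN
  M_A = w₀L²/30 = 10·10²/30 = 100/3 kN·m
  R_B = 7w₀L/20 = 7·10·10/20 = 35 kN
  M_B = -w₀L²/20 = -10·10²/20 = -50 kN·m
Load 3 — point force P=12 kN at a=5/2 m (b=L-a=15/2):
  R_A = Pb²(3a+b)/L³ = 12·(15/2)²·(3·(5/2)+(15/2))/10³ = 81/8 kN
  M_A = Pab²/L² = 12·(5/2)·(15/2)²/10² = 135/8 kN·m
  R_B = Pa²(a+3b)/L³ = 12·(5/2)²·((5/2)+3·(15/2))/10³ = 15/8 kN
  M_B = -Pa²b/L² = -12·(5/2)²·(15/2)/10² = -45/8 kN·m
Load 4 — point force P=6 kN at a=6 m (b=L-a=4):
  R_A = Pb²(3a+b)/L³ = 6·4²·(3·6+4)/10³ = 264/125 kN
  M_A = Pab²/L² = 6·6·4²/10² = 144/25 kN·m
  R_B = Pa²(a+3b)/L³ = 6·6²·(6+3·4)/10³ = 486/125 kN
  M_B = -Pa²b/L² = -6·6²·4/10² = -216/25 kN·m
Superposition: R_A = 27687/1000 kN, M_A = 34031/600 kN·m, R_B = 40313/1000 kN, M_B = -12703/200 kN·m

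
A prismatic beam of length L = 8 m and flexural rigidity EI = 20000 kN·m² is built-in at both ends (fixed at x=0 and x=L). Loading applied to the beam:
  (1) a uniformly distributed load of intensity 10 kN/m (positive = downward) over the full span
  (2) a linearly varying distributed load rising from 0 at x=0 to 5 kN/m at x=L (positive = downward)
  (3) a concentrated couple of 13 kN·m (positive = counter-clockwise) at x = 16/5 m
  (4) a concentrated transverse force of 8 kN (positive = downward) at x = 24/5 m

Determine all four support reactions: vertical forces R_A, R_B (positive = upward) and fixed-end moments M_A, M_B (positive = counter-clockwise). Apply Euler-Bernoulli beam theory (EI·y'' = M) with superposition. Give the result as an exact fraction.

R_A = 12789/250 kN, M_A = 8963/125 kN·m, R_B = 14211/250 kN, M_B = -27896/375 kN·m

Load 1 — uniform load w=10 kN/m over full span:
  R_A = wL/2 = 10·8/2 = 40 kN
  M_A = wL²/12 = 10·8²/12 = 160/3 kN·m
  R_B = wL/2 = 10·8/2 = 40 kN
  M_B = -wL²/12 = -10·8²/12 = -160/3 kN·m
Load 2 — triangular load w₀=5 kN/m (0→w₀ over full span):
  R_A = 3w₀L/20 = 3·5·8/20 = 6 kN
  M_A = w₀L²/30 = 5·8²/30 = 32/3 kN·m
  R_B = 7w₀L/20 = 7·5·8/20 = 14 kN
  M_B = -w₀L²/20 = -5·8²/20 = -16 kN·m
Load 3 — applied couple M₀=13 kN·m at a=16/5 m (b=L-a=24/5):
  R_A = 6M₀ab/L³ = 6·13·(16/5)·(24/5)/8³ = 117/50 kN
  M_A = M₀b(2a-b)/L² = 13·(24/5)·(2·(16/5)-(24/5))/8² = 39/25 kN·m
  R_B = -6M₀ab/L³ = -6·13·(16/5)·(24/5)/8³ = -117/50 kN
  M_B = M₀a(2b-a)/L² = 13·(16/5)·(2·(24/5)-(16/5))/8² = 104/25 kN·m
Load 4 — point force P=8 kN at a=24/5 m (b=L-a=16/5):
  R_A = Pb²(3a+b)/L³ = 8·(16/5)²·(3·(24/5)+(16/5))/8³ = 352/125 kN
  M_A = Pab²/L² = 8·(24/5)·(16/5)²/8² = 768/125 kN·m
  R_B = Pa²(a+3b)/L³ = 8·(24/5)²·((24/5)+3·(16/5))/8³ = 648/125 kN
  M_B = -Pa²b/L² = -8·(24/5)²·(16/5)/8² = -1152/125 kN·m
Superposition: R_A = 12789/250 kN, M_A = 8963/125 kN·m, R_B = 14211/250 kN, M_B = -27896/375 kN·m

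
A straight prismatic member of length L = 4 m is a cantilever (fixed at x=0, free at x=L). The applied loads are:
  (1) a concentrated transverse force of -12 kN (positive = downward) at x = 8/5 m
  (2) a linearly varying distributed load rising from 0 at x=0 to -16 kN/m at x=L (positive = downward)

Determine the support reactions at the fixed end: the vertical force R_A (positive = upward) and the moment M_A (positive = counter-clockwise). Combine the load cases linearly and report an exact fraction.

R_A = -44 kN, M_A = -1568/15 kN·m

Load 1 — point force P=-12 kN at a=8/5 m (b=L-a=12/5):
  R_A = P = (-12) = -12 kN
  M_A = Pa = (-12)·(8/5) = -96/5 kN·m
Load 2 — triangular load w₀=-16 kN/m (0→w₀ over full span):
  R_A = w₀L/2 = (-16)·4/2 = -32 kN
  M_A = w₀L²/3 = (-16)·4²/3 = -256/3 kN·m
Superposition: R_A = -44 kN, M_A = -1568/15 kN·m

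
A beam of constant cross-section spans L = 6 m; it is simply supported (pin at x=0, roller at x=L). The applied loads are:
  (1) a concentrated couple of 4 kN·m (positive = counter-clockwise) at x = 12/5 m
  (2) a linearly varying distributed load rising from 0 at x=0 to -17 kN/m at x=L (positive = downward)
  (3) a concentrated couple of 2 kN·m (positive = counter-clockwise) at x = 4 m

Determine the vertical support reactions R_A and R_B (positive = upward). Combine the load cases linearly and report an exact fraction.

Load 1 — applied couple M₀=4 kN·m at a=12/5 m (b=L-a=18/5):
  R_A = M₀/L = 4/6 = 2/3 kN
  R_B = -M₀/L = -4/6 = -2/3 kN
Load 2 — triangular load w₀=-17 kN/m (0→w₀ over full span):
  R_A = w₀L/6 = (-17)·6/6 = -17 kN
  R_B = w₀L/3 = (-17)·6/3 = -34 kN
Load 3 — applied couple M₀=2 kN·m at a=4 m (b=L-a=2):
  R_A = M₀/L = 2/6 = 1/3 kN
  R_B = -M₀/L = -2/6 = -1/3 kN
Superposition: R_A = -16 kN, R_B = -35 kN

R_A = -16 kN, R_B = -35 kN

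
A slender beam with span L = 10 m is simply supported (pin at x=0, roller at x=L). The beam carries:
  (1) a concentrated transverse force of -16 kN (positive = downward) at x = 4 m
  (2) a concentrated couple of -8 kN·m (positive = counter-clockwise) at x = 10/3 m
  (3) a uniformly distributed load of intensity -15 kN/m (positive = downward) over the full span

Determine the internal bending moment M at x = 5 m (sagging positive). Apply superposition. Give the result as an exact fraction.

M(5) = -431/2 kN·m

Load 1 — point force P=-16 kN at a=4 m (b=L-a=6):
  M_1 = Pa(L-x)/L  [x>a] = (-16)·4·(10-5)/10 = -32 kN·m
Load 2 — applied couple M₀=-8 kN·m at a=10/3 m (b=L-a=20/3):
  M_2 = M₀x/L - M₀  [x>a] = (-8)·5/10 - (-8) = 4 kN·m
Load 3 — uniform load w=-15 kN/m over full span:
  M_3 = wx(L-x)/2 = (-15)·5·(10-5)/2 = -375/2 kN·m
Superposition: M = Σ M_i = -431/2 kN·m ≈ -215.500000 kN·m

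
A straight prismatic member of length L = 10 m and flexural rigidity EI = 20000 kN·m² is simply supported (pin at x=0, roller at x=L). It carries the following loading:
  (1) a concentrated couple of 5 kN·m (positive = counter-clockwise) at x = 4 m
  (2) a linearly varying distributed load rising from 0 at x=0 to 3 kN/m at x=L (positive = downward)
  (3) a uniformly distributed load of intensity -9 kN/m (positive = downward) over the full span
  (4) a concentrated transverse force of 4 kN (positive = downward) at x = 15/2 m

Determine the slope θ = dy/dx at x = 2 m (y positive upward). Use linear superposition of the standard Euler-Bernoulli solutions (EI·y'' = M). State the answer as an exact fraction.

Load 1 — applied couple M₀=5 kN·m at a=4 m (b=L-a=6):
  θ_1 = (M₀x²/(2L)+C₁)/EI  [x≤a] with C₁=M₀(3b²-L²)/(6L)=2/3 = (5·2²/(2·10)+(2/3))/20000 = 1/12000 rad
Load 2 — triangular load w₀=3 kN/m (0→w₀ over full span):
  θ_2 = -w₀(7L⁴-30L²x²+15x⁴)/(360LEI) = -3·(7·10⁴-30·10²·2²+15·2⁴)/(360·10·20000) = -91/37500 rad
Load 3 — uniform load w=-9 kN/m over full span:
  θ_3 = -w(L³-6Lx²+4x³)/(24EI) = -(-9)·(10³-6·10·2²+4·2³)/(24·20000) = 297/20000 rad
Load 4 — point force P=4 kN at a=15/2 m (b=L-a=5/2):
  θ_4 = -Pb(L²-b²-3x²)/(6LEI)  [x≤a] = -4·(5/2)·(10²-(5/2)²-3·2²)/(6·10·20000) = -109/160000 rad
Superposition: θ = Σ θ_i = 28381/2400000 rad ≈ 0.011825 rad

θ(2) = 28381/2400000 rad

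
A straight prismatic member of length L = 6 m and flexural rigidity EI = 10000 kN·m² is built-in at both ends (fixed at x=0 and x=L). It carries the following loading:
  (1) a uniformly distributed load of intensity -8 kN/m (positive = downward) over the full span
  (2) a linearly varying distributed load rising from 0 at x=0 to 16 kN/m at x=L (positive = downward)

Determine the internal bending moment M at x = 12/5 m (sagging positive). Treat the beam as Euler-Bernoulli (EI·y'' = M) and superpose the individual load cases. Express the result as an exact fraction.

Load 1 — uniform load w=-8 kN/m over full span:
  M_1 = wLx/2 - wL²/12 - wx²/2 = (-8)·6·(12/5)/2 - (-8)·6²/12 - (-8)·(12/5)²/2 = -264/25 kN·m
Load 2 — triangular load w₀=16 kN/m (0→w₀ over full span):
  M_2 = 3w₀Lx/20 - w₀L²/30 - w₀x³/(6L) = 3·16·6·(12/5)/20 - 16·6²/30 - 16·(12/5)³/(6·6) = 1152/125 kN·m
Superposition: M = Σ M_i = -168/125 kN·m ≈ -1.344000 kN·m

M(12/5) = -168/125 kN·m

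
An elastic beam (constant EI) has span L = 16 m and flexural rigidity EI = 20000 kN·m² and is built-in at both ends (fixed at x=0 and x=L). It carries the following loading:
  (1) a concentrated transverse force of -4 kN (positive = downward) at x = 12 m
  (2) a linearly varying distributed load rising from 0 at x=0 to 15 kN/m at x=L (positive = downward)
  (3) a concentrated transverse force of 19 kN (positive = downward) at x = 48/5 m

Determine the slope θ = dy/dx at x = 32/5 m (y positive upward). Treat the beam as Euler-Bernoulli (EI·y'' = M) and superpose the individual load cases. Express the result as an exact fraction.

Load 1 — point force P=-4 kN at a=12 m (b=L-a=4):
  θ_1 = -Pb²x(2aL-(3a+b)x)/(2L³EI)  [x≤a] = -(-4)·4²·(32/5)·(2·12·16-(3·12+4)·(32/5))/(2·16³·20000) = 1/3125 rad
Load 2 — triangular load w₀=15 kN/m (0→w₀ over full span):
  θ_2 = -w₀(2x(L-x)(L-2x)(x+2L)+x²(L-x)²)/(120LEI) = -15·(2·(32/5)·(16-(32/5))·(16-2·(32/5))·((32/5)+2·16)+(32/5)²·(16-(32/5))²)/(120·16·20000) = -576/78125 rad
Load 3 — point force P=19 kN at a=48/5 m (b=L-a=32/5):
  θ_3 = -Pb²x(2aL-(3a+b)x)/(2L³EI)  [x≤a] = -19·(32/5)²·(32/5)·(2·(48/5)·16-(3·(48/5)+(32/5))·(32/5))/(2·16³·20000) = -4864/1953125 rad
Superposition: θ = Σ θ_i = -18639/1953125 rad ≈ -0.009543 rad

θ(32/5) = -18639/1953125 rad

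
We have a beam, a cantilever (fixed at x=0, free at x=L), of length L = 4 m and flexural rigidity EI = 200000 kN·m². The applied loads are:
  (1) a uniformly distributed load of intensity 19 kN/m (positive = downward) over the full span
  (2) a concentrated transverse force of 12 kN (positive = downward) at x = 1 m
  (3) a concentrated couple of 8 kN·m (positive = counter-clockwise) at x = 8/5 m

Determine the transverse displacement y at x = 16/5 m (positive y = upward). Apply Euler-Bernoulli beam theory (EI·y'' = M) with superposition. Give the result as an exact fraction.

y(16/5) = -405629/187500000 m

Load 1 — uniform load w=19 kN/m over full span:
  y_1 = -wx²(x²-4Lx+6L²)/(24EI) = -19·(16/5)²·((16/5)²-4·4·(16/5)+6·4²)/(24·200000) = -13072/5859375 m
Load 2 — point force P=12 kN at a=1 m (b=L-a=3):
  y_2 = -Pa²(3x-a)/(6EI)  [x>a] = -12·1²·(3·(16/5)-1)/(6·200000) = -43/500000 m
Load 3 — applied couple M₀=8 kN·m at a=8/5 m (b=L-a=12/5):
  y_3 = M₀a(2x-a)/(2EI)  [x>a] = 8·(8/5)·(2·(16/5)-(8/5))/(2·200000) = 12/78125 m
Superposition: y = Σ y_i = -405629/187500000 m ≈ -0.002163 m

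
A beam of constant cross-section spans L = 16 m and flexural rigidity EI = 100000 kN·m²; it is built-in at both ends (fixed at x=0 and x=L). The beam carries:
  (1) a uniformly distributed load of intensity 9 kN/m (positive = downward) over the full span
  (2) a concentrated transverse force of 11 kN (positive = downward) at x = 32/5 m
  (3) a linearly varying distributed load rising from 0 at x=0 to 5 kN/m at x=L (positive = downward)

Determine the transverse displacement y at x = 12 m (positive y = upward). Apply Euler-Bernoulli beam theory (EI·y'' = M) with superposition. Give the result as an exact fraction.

y(12) = -2291/187500 m

Load 1 — uniform load w=9 kN/m over full span:
  y_1 = -wx²(L-x)²/(24EI) = -9·12²·(16-12)²/(24·100000) = -27/3125 m
Load 2 — point force P=11 kN at a=32/5 m (b=L-a=48/5):
  y_2 = -Pa²(L-x)²(3bL-(3b+a)(L-x))/(6L³EI)  [x>a] = -11·(32/5)²·(16-12)²·(3·(48/5)·16-(3·(48/5)+(32/5))·(16-12))/(6·16³·100000) = -44/46875 m
Load 3 — triangular load w₀=5 kN/m (0→w₀ over full span):
  y_3 = -w₀x²(L-x)²(x+2L)/(120LEI) = -5·12²·(16-12)²·(12+2·16)/(120·16·100000) = -33/12500 m
Superposition: y = Σ y_i = -2291/187500 m ≈ -0.012219 m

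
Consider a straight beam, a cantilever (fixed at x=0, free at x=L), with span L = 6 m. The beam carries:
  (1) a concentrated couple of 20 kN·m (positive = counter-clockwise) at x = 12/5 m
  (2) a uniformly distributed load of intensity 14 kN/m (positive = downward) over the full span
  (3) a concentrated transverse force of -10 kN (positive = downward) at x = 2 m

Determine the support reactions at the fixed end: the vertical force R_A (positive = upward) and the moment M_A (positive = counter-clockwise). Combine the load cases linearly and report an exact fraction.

R_A = 74 kN, M_A = 212 kN·m

Load 1 — applied couple M₀=20 kN·m at a=12/5 m (b=L-a=18/5):
  R_A = 0 kN
  M_A = -M₀ = -20 kN·m
Load 2 — uniform load w=14 kN/m over full span:
  R_A = wL = 14·6 = 84 kN
  M_A = wL²/2 = 14·6²/2 = 252 kN·m
Load 3 — point force P=-10 kN at a=2 m (b=L-a=4):
  R_A = P = (-10) = -10 kN
  M_A = Pa = (-10)·2 = -20 kN·m
Superposition: R_A = 74 kN, M_A = 212 kN·m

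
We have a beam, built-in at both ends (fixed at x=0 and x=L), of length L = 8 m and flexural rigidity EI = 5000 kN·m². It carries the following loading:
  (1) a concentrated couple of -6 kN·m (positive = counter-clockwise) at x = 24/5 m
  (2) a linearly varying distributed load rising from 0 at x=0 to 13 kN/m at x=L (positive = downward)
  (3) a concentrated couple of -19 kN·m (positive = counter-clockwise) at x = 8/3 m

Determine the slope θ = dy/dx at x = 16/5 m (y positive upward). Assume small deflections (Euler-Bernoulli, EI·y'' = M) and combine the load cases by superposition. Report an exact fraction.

Load 1 — applied couple M₀=-6 kN·m at a=24/5 m (b=L-a=16/5):
  θ_1 = (R_Ax²/2 - M_Ax)/EI  [x≤a] with R_A=-27/25, M_A=-48/25 = ((-27/25)·(16/5)²/2 - (-48/25)·(16/5))/5000 = 48/390625 rad
Load 2 — triangular load w₀=13 kN/m (0→w₀ over full span):
  θ_2 = -w₀(2x(L-x)(L-2x)(x+2L)+x²(L-x)²)/(120LEI) = -13·(2·(16/5)·(8-(16/5))·(8-2·(16/5))·((16/5)+2·8)+(16/5)²·(8-(16/5))²)/(120·8·5000) = -1248/390625 rad
Load 3 — applied couple M₀=-19 kN·m at a=8/3 m (b=L-a=16/3):
  θ_3 = (R_Ax²/2 - M_Ax - M₀(x-a))/EI  [x>a] with R_A=-19/6, M_A=0 = ((-19/6)·(16/5)²/2 - 0·(16/5) - (-19)·((16/5)-(8/3)))/5000 = -19/15625 rad
Superposition: θ = Σ θ_i = -67/15625 rad ≈ -0.004288 rad

θ(16/5) = -67/15625 rad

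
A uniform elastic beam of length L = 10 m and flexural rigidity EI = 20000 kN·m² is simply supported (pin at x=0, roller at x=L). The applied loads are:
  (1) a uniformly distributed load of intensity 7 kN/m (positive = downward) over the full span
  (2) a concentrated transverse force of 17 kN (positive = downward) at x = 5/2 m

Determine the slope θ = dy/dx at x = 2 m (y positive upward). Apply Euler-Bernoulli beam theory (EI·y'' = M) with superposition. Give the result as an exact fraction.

θ(2) = -9551/640000 rad

Load 1 — uniform load w=7 kN/m over full span:
  θ_1 = -w(L³-6Lx²+4x³)/(24EI) = -7·(10³-6·10·2²+4·2³)/(24·20000) = -231/20000 rad
Load 2 — point force P=17 kN at a=5/2 m (b=L-a=15/2):
  θ_2 = -Pb(L²-b²-3x²)/(6LEI)  [x≤a] = -17·(15/2)·(10²-(15/2)²-3·2²)/(6·10·20000) = -2159/640000 rad
Superposition: θ = Σ θ_i = -9551/640000 rad ≈ -0.014923 rad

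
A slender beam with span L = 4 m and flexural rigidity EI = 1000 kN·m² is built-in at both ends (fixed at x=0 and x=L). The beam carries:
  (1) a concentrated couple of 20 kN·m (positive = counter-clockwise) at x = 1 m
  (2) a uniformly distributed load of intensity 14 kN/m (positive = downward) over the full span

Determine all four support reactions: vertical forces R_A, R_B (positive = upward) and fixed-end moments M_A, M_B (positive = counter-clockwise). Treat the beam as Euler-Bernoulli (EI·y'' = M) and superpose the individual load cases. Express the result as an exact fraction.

Load 1 — applied couple M₀=20 kN·m at a=1 m (b=L-a=3):
  R_A = 6M₀ab/L³ = 6·20·1·3/4³ = 45/8 kN
  M_A = M₀b(2a-b)/L² = 20·3·(2·1-3)/4² = -15/4 kN·m
  R_B = -6M₀ab/L³ = -6·20·1·3/4³ = -45/8 kN
  M_B = M₀a(2b-a)/L² = 20·1·(2·3-1)/4² = 25/4 kN·m
Load 2 — uniform load w=14 kN/m over full span:
  R_A = wL/2 = 14·4/2 = 28 kN
  M_A = wL²/12 = 14·4²/12 = 56/3 kN·m
  R_B = wL/2 = 14·4/2 = 28 kN
  M_B = -wL²/12 = -14·4²/12 = -56/3 kN·m
Superposition: R_A = 269/8 kN, M_A = 179/12 kN·m, R_B = 179/8 kN, M_B = -149/12 kN·m

R_A = 269/8 kN, M_A = 179/12 kN·m, R_B = 179/8 kN, M_B = -149/12 kN·m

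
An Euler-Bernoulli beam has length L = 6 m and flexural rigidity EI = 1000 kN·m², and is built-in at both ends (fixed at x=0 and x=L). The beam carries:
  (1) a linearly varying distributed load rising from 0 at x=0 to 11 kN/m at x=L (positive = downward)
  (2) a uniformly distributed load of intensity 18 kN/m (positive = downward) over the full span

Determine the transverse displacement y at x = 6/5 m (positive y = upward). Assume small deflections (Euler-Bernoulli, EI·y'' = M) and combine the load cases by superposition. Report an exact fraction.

Load 1 — triangular load w₀=11 kN/m (0→w₀ over full span):
  y_1 = -w₀x²(L-x)²(x+2L)/(120LEI) = -11·(6/5)²·(6-(6/5))²·((6/5)+2·6)/(120·6·1000) = -13068/1953125 m
Load 2 — uniform load w=18 kN/m over full span:
  y_2 = -wx²(L-x)²/(24EI) = -18·(6/5)²·(6-(6/5))²/(24·1000) = -1944/78125 m
Superposition: y = Σ y_i = -61668/1953125 m ≈ -0.031574 m

y(6/5) = -61668/1953125 m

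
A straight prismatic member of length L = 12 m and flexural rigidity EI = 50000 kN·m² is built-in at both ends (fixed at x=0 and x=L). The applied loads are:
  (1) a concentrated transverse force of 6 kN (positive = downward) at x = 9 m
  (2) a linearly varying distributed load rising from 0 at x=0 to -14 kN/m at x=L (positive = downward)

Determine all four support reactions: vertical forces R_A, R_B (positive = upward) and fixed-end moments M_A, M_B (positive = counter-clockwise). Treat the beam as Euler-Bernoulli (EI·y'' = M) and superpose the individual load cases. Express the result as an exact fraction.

Load 1 — point force P=6 kN at a=9 m (b=L-a=3):
  R_A = Pb²(3a+b)/L³ = 6·3²·(3·9+3)/12³ = 15/16 kN
  M_A = Pab²/L² = 6·9·3²/12² = 27/8 kN·m
  R_B = Pa²(a+3b)/L³ = 6·9²·(9+3·3)/12³ = 81/16 kN
  M_B = -Pa²b/L² = -6·9²·3/12² = -81/8 kN·m
Load 2 — triangular load w₀=-14 kN/m (0→w₀ over full span):
  R_A = 3w₀L/20 = 3·(-14)·12/20 = -126/5 kN
  M_A = w₀L²/30 = (-14)·12²/30 = -336/5 kN·m
  R_B = 7w₀L/20 = 7·(-14)·12/20 = -294/5 kN
  M_B = -w₀L²/20 = -(-14)·12²/20 = 504/5 kN·m
Superposition: R_A = -1941/80 kN, M_A = -2553/40 kN·m, R_B = -4299/80 kN, M_B = 3627/40 kN·m

R_A = -1941/80 kN, M_A = -2553/40 kN·m, R_B = -4299/80 kN, M_B = 3627/40 kN·m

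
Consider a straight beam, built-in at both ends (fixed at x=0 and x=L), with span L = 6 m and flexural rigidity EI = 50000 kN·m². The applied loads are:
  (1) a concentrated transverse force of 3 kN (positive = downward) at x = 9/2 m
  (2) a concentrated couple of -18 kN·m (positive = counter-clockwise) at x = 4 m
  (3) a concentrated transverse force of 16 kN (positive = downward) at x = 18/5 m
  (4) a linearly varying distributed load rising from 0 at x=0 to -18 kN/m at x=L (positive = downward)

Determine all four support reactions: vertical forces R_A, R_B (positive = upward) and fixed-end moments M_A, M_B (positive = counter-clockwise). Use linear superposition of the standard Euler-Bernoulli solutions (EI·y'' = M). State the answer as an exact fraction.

Load 1 — point force P=3 kN at a=9/2 m (b=L-a=3/2):
  R_A = Pb²(3a+b)/L³ = 3·(3/2)²·(3·(9/2)+(3/2))/6³ = 15/32 kN
  M_A = Pab²/L² = 3·(9/2)·(3/2)²/6² = 27/32 kN·m
  R_B = Pa²(a+3b)/L³ = 3·(9/2)²·((9/2)+3·(3/2))/6³ = 81/32 kN
  M_B = -Pa²b/L² = -3·(9/2)²·(3/2)/6² = -81/32 kN·m
Load 2 — applied couple M₀=-18 kN·m at a=4 m (b=L-a=2):
  R_A = 6M₀ab/L³ = 6·(-18)·4·2/6³ = -4 kN
  M_A = M₀b(2a-b)/L² = (-18)·2·(2·4-2)/6² = -6 kN·m
  R_B = -6M₀ab/L³ = -6·(-18)·4·2/6³ = 4 kN
  M_B = M₀a(2b-a)/L² = (-18)·4·(2·2-4)/6² = 0 kN·m
Load 3 — point force P=16 kN at a=18/5 m (b=L-a=12/5):
  R_A = Pb²(3a+b)/L³ = 16·(12/5)²·(3·(18/5)+(12/5))/6³ = 704/125 kN
  M_A = Pab²/L² = 16·(18/5)·(12/5)²/6² = 1152/125 kN·m
  R_B = Pa²(a+3b)/L³ = 16·(18/5)²·((18/5)+3·(12/5))/6³ = 1296/125 kN
  M_B = -Pa²b/L² = -16·(18/5)²·(12/5)/6² = -1728/125 kN·m
Load 4 — triangular load w₀=-18 kN/m (0→w₀ over full span):
  R_A = 3w₀L/20 = 3·(-18)·6/20 = -81/5 kN
  M_A = w₀L²/30 = (-18)·6²/30 = -108/5 kN·m
  R_B = 7w₀L/20 = 7·(-18)·6/20 = -189/5 kN
  M_B = -w₀L²/20 = -(-18)·6²/20 = 162/5 kN·m
Superposition: R_A = -56397/4000 kN, M_A = -70161/4000 kN·m, R_B = -83603/4000 kN, M_B = 64179/4000 kN·m

R_A = -56397/4000 kN, M_A = -70161/4000 kN·m, R_B = -83603/4000 kN, M_B = 64179/4000 kN·m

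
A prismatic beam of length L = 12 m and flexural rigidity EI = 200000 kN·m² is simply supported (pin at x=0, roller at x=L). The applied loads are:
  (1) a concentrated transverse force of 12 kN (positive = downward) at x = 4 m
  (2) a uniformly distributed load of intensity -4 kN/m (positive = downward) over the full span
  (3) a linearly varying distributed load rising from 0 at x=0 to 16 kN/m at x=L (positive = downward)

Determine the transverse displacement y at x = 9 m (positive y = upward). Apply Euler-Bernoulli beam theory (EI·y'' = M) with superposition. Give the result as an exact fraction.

y(9) = -43/8000 m

Load 1 — point force P=12 kN at a=4 m (b=L-a=8):
  y_1 = -Pa(L-x)(2Lx-a²-x²)/(6LEI)  [x>a] = -12·4·(12-9)·(2·12·9-4²-9²)/(6·12·200000) = -119/100000 m
Load 2 — uniform load w=-4 kN/m over full span:
  y_2 = -wx(L³-2Lx²+x³)/(24EI) = -(-4)·9·(12³-2·12·9²+9³)/(24·200000) = 1539/400000 m
Load 3 — triangular load w₀=16 kN/m (0→w₀ over full span):
  y_3 = -w₀x(7L⁴-10L²x²+3x⁴)/(360LEI) = -16·9·(7·12⁴-10·12²·9²+3·9⁴)/(360·12·200000) = -3213/400000 m
Superposition: y = Σ y_i = -43/8000 m ≈ -0.005375 m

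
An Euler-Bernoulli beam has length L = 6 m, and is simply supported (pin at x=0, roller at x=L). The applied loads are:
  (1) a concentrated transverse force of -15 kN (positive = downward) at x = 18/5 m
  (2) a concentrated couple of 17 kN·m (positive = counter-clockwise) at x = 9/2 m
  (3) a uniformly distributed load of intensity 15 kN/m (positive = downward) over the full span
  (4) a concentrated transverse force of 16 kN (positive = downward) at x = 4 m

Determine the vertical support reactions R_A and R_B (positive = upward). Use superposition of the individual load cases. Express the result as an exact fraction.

R_A = 283/6 kN, R_B = 263/6 kN

Load 1 — point force P=-15 kN at a=18/5 m (b=L-a=12/5):
  R_A = Pb/L = (-15)·(12/5)/6 = -6 kN
  R_B = Pa/L = (-15)·(18/5)/6 = -9 kN
Load 2 — applied couple M₀=17 kN·m at a=9/2 m (b=L-a=3/2):
  R_A = M₀/L = 17/6 kN
  R_B = -M₀/L = -17/6 kN
Load 3 — uniform load w=15 kN/m over full span:
  R_A = wL/2 = 15·6/2 = 45 kN
  R_B = wL/2 = 15·6/2 = 45 kN
Load 4 — point force P=16 kN at a=4 m (b=L-a=2):
  R_A = Pb/L = 16·2/6 = 16/3 kN
  R_B = Pa/L = 16·4/6 = 32/3 kN
Superposition: R_A = 283/6 kN, R_B = 263/6 kN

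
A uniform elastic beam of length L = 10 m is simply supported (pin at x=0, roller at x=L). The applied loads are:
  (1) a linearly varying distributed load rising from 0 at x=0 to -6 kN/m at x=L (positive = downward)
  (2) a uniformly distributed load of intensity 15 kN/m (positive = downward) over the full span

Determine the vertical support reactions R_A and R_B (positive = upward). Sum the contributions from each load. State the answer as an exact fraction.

Load 1 — triangular load w₀=-6 kN/m (0→w₀ over full span):
  R_A = w₀L/6 = (-6)·10/6 = -10 kN
  R_B = w₀L/3 = (-6)·10/3 = -20 kN
Load 2 — uniform load w=15 kN/m over full span:
  R_A = wL/2 = 15·10/2 = 75 kN
  R_B = wL/2 = 15·10/2 = 75 kN
Superposition: R_A = 65 kN, R_B = 55 kN

R_A = 65 kN, R_B = 55 kN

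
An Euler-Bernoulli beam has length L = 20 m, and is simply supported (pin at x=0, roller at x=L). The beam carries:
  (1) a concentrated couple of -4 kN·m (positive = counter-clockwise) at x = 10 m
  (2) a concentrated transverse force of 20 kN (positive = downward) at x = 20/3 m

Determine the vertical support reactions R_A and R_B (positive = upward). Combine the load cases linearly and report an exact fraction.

Load 1 — applied couple M₀=-4 kN·m at a=10 m (b=L-a=10):
  R_A = M₀/L = (-4)/20 = -1/5 kN
  R_B = -M₀/L = -(-4)/20 = 1/5 kN
Load 2 — point force P=20 kN at a=20/3 m (b=L-a=40/3):
  R_A = Pb/L = 20·(40/3)/20 = 40/3 kN
  R_B = Pa/L = 20·(20/3)/20 = 20/3 kN
Superposition: R_A = 197/15 kN, R_B = 103/15 kN

R_A = 197/15 kN, R_B = 103/15 kN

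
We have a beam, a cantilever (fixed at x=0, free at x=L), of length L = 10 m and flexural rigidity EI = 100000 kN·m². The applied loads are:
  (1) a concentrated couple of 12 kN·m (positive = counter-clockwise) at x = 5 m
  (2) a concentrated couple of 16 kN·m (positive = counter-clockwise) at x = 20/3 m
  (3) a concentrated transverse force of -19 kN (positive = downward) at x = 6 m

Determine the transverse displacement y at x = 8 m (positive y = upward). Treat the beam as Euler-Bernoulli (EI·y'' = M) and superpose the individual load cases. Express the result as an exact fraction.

y(8) = 12959/450000 m

Load 1 — applied couple M₀=12 kN·m at a=5 m (b=L-a=5):
  y_1 = M₀a(2x-a)/(2EI)  [x>a] = 12·5·(2·8-5)/(2·100000) = 33/10000 m
Load 2 — applied couple M₀=16 kN·m at a=20/3 m (b=L-a=10/3):
  y_2 = M₀a(2x-a)/(2EI)  [x>a] = 16·(20/3)·(2·8-(20/3))/(2·100000) = 28/5625 m
Load 3 — point force P=-19 kN at a=6 m (b=L-a=4):
  y_3 = -Pa²(3x-a)/(6EI)  [x>a] = -(-19)·6²·(3·8-6)/(6·100000) = 513/25000 m
Superposition: y = Σ y_i = 12959/450000 m ≈ 0.028798 m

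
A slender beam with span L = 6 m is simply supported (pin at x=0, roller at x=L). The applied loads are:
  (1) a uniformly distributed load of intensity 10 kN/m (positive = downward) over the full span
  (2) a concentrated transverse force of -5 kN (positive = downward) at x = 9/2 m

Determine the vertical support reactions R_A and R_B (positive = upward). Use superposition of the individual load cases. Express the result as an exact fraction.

R_A = 115/4 kN, R_B = 105/4 kN

Load 1 — uniform load w=10 kN/m over full span:
  R_A = wL/2 = 10·6/2 = 30 kN
  R_B = wL/2 = 10·6/2 = 30 kN
Load 2 — point force P=-5 kN at a=9/2 m (b=L-a=3/2):
  R_A = Pb/L = (-5)·(3/2)/6 = -5/4 kN
  R_B = Pa/L = (-5)·(9/2)/6 = -15/4 kN
Superposition: R_A = 115/4 kN, R_B = 105/4 kN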